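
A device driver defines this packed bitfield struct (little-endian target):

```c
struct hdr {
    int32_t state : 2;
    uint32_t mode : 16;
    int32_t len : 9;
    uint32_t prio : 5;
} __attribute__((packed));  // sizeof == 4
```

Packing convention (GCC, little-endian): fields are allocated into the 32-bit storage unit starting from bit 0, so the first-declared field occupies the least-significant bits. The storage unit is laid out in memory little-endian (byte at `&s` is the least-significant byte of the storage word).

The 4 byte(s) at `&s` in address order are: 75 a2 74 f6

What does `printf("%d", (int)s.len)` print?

-99

[0]=0x75 [1]=0xa2 [2]=0x74 [3]=0xf6 (little-endian) → word 0xf674a275
state [0+:2] = (word>>0) & 0x3 = 1
mode [2+:16] = (word>>2) & 0xffff = 10397
len [18+:9] = (word>>18) & 0x1ff = 413  ←
prio [27+:5] = (word>>27) & 0x1f = 30
len signed 9b, MSB=1: 413 - 512 = -99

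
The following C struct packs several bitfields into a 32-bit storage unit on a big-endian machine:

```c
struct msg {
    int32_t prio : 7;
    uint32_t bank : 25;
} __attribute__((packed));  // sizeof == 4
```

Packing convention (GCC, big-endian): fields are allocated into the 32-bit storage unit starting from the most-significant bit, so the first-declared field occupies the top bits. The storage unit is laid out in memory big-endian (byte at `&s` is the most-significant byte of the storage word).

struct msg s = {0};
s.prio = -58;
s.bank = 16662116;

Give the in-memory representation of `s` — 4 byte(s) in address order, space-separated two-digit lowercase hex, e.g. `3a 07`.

8c fe 3e 64

[25+:7] prio=-58 & 0x7f = 0x46; word=0x8c000000
[0+:25] bank=16662116 & 0x1ffffff = 0xfe3e64; word=0x8cfe3e64
word = 0x8cfe3e64 → big-endian bytes:
  [0]=0x8c  [1]=0xfe  [2]=0x3e  [3]=0x64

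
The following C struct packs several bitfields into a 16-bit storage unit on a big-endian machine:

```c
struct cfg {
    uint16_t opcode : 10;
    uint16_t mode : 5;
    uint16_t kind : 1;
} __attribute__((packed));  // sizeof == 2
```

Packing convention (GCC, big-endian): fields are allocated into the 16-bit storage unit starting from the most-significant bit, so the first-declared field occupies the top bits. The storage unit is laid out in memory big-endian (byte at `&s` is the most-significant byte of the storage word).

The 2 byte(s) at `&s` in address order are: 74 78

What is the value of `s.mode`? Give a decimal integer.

[0]=0x74 [1]=0x78 (big-endian) → word 0x7478
opcode [6+:10] = (word>>6) & 0x3ff = 465
mode [1+:5] = (word>>1) & 0x1f = 28  ←
kind [0+:1] = (word>>0) & 0x1 = 0

28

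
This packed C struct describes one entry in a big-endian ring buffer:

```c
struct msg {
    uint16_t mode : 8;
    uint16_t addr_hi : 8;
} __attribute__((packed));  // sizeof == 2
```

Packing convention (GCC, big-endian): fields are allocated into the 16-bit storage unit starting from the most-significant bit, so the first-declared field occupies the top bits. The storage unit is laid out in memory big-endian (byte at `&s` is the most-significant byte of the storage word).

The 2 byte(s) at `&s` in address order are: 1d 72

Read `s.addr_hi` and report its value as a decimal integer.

[0]=0x1d [1]=0x72 (big-endian) → word 0x1d72
mode:8 @ bit 8 → (0x1d72>>8)&0xff = 0x1d
addr_hi:8 @ bit 0 → (0x1d72>>0)&0xff = 0x72  ←

114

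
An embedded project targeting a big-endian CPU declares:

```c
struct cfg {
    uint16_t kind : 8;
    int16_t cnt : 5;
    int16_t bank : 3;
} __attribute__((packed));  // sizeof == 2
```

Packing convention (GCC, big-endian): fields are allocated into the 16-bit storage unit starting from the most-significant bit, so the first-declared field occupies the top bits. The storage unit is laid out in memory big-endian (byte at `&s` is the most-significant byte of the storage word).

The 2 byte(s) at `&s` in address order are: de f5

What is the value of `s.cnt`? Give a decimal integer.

[0]=0xde [1]=0xf5 (big-endian) → word 0xdef5
kind:8 @ bit 8 → (0xdef5>>8)&0xff = 0xde
cnt:5 @ bit 3 → (0xdef5>>3)&0x1f = 0x1e  ←
bank:3 @ bit 0 → (0xdef5>>0)&0x7 = 0x5
cnt signed 5b, MSB=1: 30 - 32 = -2

-2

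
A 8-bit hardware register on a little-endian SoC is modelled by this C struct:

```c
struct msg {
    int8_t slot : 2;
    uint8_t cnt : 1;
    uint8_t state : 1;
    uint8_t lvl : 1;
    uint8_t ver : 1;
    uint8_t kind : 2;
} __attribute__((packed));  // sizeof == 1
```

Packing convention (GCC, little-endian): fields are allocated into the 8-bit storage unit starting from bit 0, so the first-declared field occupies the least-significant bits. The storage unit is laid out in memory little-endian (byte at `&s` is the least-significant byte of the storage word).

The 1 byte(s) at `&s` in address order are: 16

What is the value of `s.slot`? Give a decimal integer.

[0]=0x16 (little-endian) → word 0x16
slot:2 @ bit 0 → (0x16>>0)&0x3 = 0x2  ←
cnt:1 @ bit 2 → (0x16>>2)&0x1 = 0x1
state:1 @ bit 3 → (0x16>>3)&0x1 = 0x0
lvl:1 @ bit 4 → (0x16>>4)&0x1 = 0x1
ver:1 @ bit 5 → (0x16>>5)&0x1 = 0x0
kind:2 @ bit 6 → (0x16>>6)&0x3 = 0x0
slot signed 2b, MSB=1: 2 - 4 = -2

-2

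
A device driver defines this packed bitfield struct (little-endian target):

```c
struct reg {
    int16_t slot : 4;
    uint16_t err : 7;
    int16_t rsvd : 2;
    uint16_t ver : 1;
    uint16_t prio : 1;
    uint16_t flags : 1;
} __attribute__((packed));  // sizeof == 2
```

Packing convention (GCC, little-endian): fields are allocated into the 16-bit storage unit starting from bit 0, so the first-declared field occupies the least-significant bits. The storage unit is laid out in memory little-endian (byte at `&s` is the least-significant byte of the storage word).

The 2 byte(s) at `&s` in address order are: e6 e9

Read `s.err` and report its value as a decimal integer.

[0]=0xe6 [1]=0xe9 (little-endian) → word 0xe9e6
slot [0+:4] = (word>>0) & 0xf = 6
err [4+:7] = (word>>4) & 0x7f = 30  ←
rsvd [11+:2] = (word>>11) & 0x3 = 1
ver [13+:1] = (word>>13) & 0x1 = 1
prio [14+:1] = (word>>14) & 0x1 = 1
flags [15+:1] = (word>>15) & 0x1 = 1

30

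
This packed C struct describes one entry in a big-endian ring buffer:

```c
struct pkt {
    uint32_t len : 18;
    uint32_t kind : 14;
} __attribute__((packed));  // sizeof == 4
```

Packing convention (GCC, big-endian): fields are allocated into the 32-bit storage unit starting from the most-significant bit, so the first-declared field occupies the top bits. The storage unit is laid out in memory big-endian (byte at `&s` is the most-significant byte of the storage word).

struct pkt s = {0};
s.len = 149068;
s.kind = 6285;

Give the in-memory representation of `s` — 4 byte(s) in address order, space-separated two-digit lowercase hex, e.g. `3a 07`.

[14+:18] len=149068 & 0x3ffff = 0x2464c; word=0x91930000
[0+:14] kind=6285 & 0x3fff = 0x188d; word=0x9193188d
word = 0x9193188d → big-endian bytes:
  [0]=0x91  [1]=0x93  [2]=0x18  [3]=0x8d

91 93 18 8d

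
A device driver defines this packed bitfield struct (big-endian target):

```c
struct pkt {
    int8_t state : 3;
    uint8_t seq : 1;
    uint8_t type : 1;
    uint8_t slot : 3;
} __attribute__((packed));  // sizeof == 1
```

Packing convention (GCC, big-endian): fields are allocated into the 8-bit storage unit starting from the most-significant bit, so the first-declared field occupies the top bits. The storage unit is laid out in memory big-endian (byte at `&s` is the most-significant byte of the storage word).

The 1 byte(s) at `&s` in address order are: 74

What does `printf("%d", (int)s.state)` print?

[0]=0x74 (big-endian) → word 0x74
state [5+:3] = (word>>5) & 0x7 = 3  ←
seq [4+:1] = (word>>4) & 0x1 = 1
type [3+:1] = (word>>3) & 0x1 = 0
slot [0+:3] = (word>>0) & 0x7 = 4
state signed 3b, MSB=0: value = 3

3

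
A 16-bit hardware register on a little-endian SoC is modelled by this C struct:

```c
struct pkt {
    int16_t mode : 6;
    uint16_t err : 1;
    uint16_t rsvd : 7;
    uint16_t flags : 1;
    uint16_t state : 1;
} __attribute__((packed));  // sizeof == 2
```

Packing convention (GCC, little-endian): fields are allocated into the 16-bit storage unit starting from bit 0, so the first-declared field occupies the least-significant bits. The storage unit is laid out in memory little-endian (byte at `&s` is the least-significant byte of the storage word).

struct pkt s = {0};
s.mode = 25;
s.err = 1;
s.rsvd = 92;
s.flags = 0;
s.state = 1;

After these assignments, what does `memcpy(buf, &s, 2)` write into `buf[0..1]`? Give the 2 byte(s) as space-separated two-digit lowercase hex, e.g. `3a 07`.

59 ae

mode (6b) val=25 bits=0x19 at bit 0: 0x0019
err (1b) val=1 bits=0x1 at bit 6: 0x0059
rsvd (7b) val=92 bits=0x5c at bit 7: 0x2e59
flags (1b) val=0 bits=0x0 at bit 14: 0x2e59
state (1b) val=1 bits=0x1 at bit 15: 0xae59
word = 0xae59 → little-endian bytes:
  [0]=0x59  [1]=0xae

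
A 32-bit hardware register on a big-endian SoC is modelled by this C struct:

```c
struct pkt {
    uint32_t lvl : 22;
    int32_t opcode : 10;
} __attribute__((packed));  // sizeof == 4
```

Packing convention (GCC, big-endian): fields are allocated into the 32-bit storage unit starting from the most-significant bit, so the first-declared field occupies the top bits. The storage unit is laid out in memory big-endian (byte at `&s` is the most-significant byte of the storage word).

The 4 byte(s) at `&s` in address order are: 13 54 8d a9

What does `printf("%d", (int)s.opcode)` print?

[0]=0x13 [1]=0x54 [2]=0x8d [3]=0xa9 (big-endian) → word 0x13548da9
lvl [10+:22] = (word>>10) & 0x3fffff = 316707
opcode [0+:10] = (word>>0) & 0x3ff = 425  ←
opcode signed 10b, MSB=0: value = 425

425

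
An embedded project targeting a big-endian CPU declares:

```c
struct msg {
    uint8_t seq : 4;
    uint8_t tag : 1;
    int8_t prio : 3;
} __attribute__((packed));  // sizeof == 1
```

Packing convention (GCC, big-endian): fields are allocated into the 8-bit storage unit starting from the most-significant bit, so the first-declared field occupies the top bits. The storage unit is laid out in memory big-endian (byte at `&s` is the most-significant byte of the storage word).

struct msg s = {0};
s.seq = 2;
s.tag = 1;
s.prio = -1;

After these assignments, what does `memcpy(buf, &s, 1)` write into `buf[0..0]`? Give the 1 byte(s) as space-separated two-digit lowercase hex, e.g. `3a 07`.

2f

[4+:4] seq=2 & 0xf = 0x2; word=0x20
[3+:1] tag=1 & 0x1 = 0x1; word=0x28
[0+:3] prio=-1 & 0x7 = 0x7; word=0x2f
word = 0x2f → big-endian bytes:
  [0]=0x2f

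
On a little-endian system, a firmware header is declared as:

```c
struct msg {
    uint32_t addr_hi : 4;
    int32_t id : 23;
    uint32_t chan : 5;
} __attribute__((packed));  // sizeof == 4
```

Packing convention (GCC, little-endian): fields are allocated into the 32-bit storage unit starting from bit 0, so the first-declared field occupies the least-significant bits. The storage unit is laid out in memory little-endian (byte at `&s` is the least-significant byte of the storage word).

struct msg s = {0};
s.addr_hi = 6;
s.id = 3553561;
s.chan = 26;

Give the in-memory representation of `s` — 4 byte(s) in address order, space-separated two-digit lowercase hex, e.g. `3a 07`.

96 91 63 d3

addr_hi (4b) val=6 bits=0x6 at bit 0: 0x00000006
id (23b) val=3553561 bits=0x363919 at bit 4: 0x03639196
chan (5b) val=26 bits=0x1a at bit 27: 0xd3639196
word = 0xd3639196 → little-endian bytes:
  [0]=0x96  [1]=0x91  [2]=0x63  [3]=0xd3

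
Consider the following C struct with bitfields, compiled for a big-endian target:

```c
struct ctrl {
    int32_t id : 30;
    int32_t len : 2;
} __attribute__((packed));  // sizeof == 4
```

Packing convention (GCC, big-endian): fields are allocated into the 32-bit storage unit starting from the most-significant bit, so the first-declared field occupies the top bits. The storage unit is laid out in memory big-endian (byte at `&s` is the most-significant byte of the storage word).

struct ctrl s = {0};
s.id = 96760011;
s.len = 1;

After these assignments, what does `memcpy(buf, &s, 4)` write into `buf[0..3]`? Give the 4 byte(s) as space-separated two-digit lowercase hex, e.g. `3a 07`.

17 11 c3 2d

id:30 = 96760011 → 0x5c470cb << 2 → word 0x1711c32c
len:2 = 1 → 0x1 << 0 → word 0x1711c32d
word = 0x1711c32d → big-endian bytes:
  [0]=0x17  [1]=0x11  [2]=0xc3  [3]=0x2d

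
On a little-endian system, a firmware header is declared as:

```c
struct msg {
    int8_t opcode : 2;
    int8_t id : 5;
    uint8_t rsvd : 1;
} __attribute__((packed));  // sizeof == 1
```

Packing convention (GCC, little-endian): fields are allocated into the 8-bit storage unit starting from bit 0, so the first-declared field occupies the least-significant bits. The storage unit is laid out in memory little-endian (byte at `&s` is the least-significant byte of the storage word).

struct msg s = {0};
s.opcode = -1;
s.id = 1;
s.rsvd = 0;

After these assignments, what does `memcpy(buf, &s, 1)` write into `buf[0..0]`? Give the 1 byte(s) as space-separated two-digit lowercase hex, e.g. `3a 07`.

[0+:2] opcode=-1 & 0x3 = 0x3; word=0x03
[2+:5] id=1 & 0x1f = 0x1; word=0x07
[7+:1] rsvd=0 & 0x1 = 0x0; word=0x07
word = 0x07 → little-endian bytes:
  [0]=0x07

07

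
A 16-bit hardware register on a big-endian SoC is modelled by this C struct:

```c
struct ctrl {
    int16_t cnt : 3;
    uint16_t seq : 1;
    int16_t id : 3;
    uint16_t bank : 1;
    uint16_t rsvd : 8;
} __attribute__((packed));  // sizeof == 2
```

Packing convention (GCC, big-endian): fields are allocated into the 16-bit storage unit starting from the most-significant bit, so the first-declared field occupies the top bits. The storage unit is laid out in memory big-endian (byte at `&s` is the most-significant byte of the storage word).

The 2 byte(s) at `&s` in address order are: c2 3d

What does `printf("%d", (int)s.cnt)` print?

-2

[0]=0xc2 [1]=0x3d (big-endian) → word 0xc23d
cnt:3 @ bit 13 → (0xc23d>>13)&0x7 = 0x6  ←
seq:1 @ bit 12 → (0xc23d>>12)&0x1 = 0x0
id:3 @ bit 9 → (0xc23d>>9)&0x7 = 0x1
bank:1 @ bit 8 → (0xc23d>>8)&0x1 = 0x0
rsvd:8 @ bit 0 → (0xc23d>>0)&0xff = 0x3d
cnt signed 3b, MSB=1: 6 - 8 = -2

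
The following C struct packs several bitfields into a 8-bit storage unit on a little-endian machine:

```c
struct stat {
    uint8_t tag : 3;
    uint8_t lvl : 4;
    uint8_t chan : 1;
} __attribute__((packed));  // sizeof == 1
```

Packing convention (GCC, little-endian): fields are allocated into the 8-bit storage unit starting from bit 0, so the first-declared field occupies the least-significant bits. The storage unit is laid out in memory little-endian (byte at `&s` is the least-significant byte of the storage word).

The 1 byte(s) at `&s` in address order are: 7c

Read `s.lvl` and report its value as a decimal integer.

[0]=0x7c (little-endian) → word 0x7c
tag [0+:3] = (word>>0) & 0x7 = 4
lvl [3+:4] = (word>>3) & 0xf = 15  ←
chan [7+:1] = (word>>7) & 0x1 = 0

15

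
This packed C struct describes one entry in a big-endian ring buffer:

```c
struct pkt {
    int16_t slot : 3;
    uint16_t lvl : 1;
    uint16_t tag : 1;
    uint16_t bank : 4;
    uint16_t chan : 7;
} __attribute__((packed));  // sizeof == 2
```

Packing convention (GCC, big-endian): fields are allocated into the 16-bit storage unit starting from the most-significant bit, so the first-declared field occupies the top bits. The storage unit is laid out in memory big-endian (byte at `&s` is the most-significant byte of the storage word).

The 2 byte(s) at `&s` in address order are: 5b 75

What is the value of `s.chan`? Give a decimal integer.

[0]=0x5b [1]=0x75 (big-endian) → word 0x5b75
slot:3 @ bit 13 → (0x5b75>>13)&0x7 = 0x2
lvl:1 @ bit 12 → (0x5b75>>12)&0x1 = 0x1
tag:1 @ bit 11 → (0x5b75>>11)&0x1 = 0x1
bank:4 @ bit 7 → (0x5b75>>7)&0xf = 0x6
chan:7 @ bit 0 → (0x5b75>>0)&0x7f = 0x75  ←

117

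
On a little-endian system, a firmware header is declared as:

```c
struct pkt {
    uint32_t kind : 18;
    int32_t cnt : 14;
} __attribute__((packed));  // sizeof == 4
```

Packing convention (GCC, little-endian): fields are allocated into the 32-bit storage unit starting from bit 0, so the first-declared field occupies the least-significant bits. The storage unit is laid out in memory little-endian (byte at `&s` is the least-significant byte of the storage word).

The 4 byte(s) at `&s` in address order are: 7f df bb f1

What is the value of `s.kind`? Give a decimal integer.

[0]=0x7f [1]=0xdf [2]=0xbb [3]=0xf1 (little-endian) → word 0xf1bbdf7f
kind:18 @ bit 0 → (0xf1bbdf7f>>0)&0x3ffff = 0x3df7f  ←
cnt:14 @ bit 18 → (0xf1bbdf7f>>18)&0x3fff = 0x3c6e

253823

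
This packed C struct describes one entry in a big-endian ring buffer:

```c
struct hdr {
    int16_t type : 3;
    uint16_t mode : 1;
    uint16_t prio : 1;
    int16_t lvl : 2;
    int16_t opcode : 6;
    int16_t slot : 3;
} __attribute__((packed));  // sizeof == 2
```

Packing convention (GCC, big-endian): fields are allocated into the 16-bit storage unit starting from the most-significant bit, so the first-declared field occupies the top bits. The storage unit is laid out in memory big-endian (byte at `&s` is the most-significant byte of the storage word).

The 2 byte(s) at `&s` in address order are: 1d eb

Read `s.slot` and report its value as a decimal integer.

[0]=0x1d [1]=0xeb (big-endian) → word 0x1deb
type:3 @ bit 13 → (0x1deb>>13)&0x7 = 0x0
mode:1 @ bit 12 → (0x1deb>>12)&0x1 = 0x1
prio:1 @ bit 11 → (0x1deb>>11)&0x1 = 0x1
lvl:2 @ bit 9 → (0x1deb>>9)&0x3 = 0x2
opcode:6 @ bit 3 → (0x1deb>>3)&0x3f = 0x3d
slot:3 @ bit 0 → (0x1deb>>0)&0x7 = 0x3  ←
slot signed 3b, MSB=0: value = 3

3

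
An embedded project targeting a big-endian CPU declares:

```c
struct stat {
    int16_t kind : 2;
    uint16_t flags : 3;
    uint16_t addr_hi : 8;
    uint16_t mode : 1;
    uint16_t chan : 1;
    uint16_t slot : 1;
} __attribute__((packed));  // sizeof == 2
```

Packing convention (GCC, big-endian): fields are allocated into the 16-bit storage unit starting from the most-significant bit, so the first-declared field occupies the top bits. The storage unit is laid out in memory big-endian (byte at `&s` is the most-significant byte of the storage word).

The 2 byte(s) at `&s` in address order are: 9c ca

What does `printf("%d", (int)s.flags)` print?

[0]=0x9c [1]=0xca (big-endian) → word 0x9cca
kind:2 @ bit 14 → (0x9cca>>14)&0x3 = 0x2
flags:3 @ bit 11 → (0x9cca>>11)&0x7 = 0x3  ←
addr_hi:8 @ bit 3 → (0x9cca>>3)&0xff = 0x99
mode:1 @ bit 2 → (0x9cca>>2)&0x1 = 0x0
chan:1 @ bit 1 → (0x9cca>>1)&0x1 = 0x1
slot:1 @ bit 0 → (0x9cca>>0)&0x1 = 0x0

3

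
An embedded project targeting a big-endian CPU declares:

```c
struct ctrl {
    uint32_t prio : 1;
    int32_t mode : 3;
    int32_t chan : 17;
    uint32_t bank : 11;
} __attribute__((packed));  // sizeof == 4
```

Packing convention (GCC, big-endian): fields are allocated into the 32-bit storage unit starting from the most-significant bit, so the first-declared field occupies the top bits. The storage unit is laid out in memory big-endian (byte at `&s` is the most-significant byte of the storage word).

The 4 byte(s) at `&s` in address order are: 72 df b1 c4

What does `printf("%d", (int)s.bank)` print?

[0]=0x72 [1]=0xdf [2]=0xb1 [3]=0xc4 (big-endian) → word 0x72dfb1c4
prio [31+:1] = (word>>31) & 0x1 = 0
mode [28+:3] = (word>>28) & 0x7 = 7
chan [11+:17] = (word>>11) & 0x1ffff = 23542
bank [0+:11] = (word>>0) & 0x7ff = 452  ←

452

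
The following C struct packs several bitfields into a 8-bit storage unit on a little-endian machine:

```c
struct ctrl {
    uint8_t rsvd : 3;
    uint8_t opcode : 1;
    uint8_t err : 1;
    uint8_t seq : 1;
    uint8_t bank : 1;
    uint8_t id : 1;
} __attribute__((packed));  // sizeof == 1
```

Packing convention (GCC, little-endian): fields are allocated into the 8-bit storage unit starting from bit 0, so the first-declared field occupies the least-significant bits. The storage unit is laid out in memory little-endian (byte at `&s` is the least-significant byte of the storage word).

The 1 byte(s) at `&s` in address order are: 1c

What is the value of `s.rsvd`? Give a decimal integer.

[0]=0x1c (little-endian) → word 0x1c
rsvd:3 @ bit 0 → (0x1c>>0)&0x7 = 0x4  ←
opcode:1 @ bit 3 → (0x1c>>3)&0x1 = 0x1
err:1 @ bit 4 → (0x1c>>4)&0x1 = 0x1
seq:1 @ bit 5 → (0x1c>>5)&0x1 = 0x0
bank:1 @ bit 6 → (0x1c>>6)&0x1 = 0x0
id:1 @ bit 7 → (0x1c>>7)&0x1 = 0x0

4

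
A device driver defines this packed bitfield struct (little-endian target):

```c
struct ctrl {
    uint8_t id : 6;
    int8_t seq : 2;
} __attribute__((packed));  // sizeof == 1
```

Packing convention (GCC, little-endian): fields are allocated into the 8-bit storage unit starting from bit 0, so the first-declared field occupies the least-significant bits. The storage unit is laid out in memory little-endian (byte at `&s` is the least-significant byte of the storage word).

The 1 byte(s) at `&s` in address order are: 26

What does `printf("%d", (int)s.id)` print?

[0]=0x26 (little-endian) → word 0x26
id:6 @ bit 0 → (0x26>>0)&0x3f = 0x26  ←
seq:2 @ bit 6 → (0x26>>6)&0x3 = 0x0

38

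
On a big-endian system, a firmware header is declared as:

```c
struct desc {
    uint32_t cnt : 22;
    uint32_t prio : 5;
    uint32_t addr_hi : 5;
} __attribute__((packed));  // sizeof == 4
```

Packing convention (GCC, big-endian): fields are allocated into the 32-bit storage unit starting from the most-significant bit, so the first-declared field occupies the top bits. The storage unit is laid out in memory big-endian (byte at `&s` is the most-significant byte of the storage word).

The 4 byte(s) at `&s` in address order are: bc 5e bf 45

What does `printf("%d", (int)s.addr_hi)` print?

[0]=0xbc [1]=0x5e [2]=0xbf [3]=0x45 (big-endian) → word 0xbc5ebf45
cnt [10+:22] = (word>>10) & 0x3fffff = 3086255
prio [5+:5] = (word>>5) & 0x1f = 26
addr_hi [0+:5] = (word>>0) & 0x1f = 5  ←

5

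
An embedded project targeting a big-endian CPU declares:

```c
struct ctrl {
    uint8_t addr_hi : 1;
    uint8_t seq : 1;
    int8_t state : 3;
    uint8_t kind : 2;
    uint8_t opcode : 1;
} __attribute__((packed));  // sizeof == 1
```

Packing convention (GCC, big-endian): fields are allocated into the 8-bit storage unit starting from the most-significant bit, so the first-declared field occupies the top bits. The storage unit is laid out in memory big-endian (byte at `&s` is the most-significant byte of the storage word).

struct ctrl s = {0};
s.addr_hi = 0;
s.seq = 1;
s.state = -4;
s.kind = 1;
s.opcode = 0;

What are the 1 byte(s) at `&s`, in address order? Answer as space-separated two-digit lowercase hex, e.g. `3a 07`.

addr_hi (1b) val=0 bits=0x0 at bit 7: 0x00
seq (1b) val=1 bits=0x1 at bit 6: 0x40
state (3b) val=-4 bits=0x4 at bit 3: 0x60
kind (2b) val=1 bits=0x1 at bit 1: 0x62
opcode (1b) val=0 bits=0x0 at bit 0: 0x62
word = 0x62 → big-endian bytes:
  [0]=0x62

62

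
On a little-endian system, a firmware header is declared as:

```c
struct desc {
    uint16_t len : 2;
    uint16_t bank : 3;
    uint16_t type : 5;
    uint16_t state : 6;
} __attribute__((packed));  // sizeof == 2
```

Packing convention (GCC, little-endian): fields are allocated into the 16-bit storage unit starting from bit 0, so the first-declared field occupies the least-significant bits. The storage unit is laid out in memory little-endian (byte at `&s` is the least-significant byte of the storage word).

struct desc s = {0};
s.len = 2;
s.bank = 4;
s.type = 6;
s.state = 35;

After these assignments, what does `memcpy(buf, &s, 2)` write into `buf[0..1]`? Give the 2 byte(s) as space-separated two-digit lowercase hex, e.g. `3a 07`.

[0+:2] len=2 & 0x3 = 0x2; word=0x0002
[2+:3] bank=4 & 0x7 = 0x4; word=0x0012
[5+:5] type=6 & 0x1f = 0x6; word=0x00d2
[10+:6] state=35 & 0x3f = 0x23; word=0x8cd2
word = 0x8cd2 → little-endian bytes:
  [0]=0xd2  [1]=0x8c

d2 8c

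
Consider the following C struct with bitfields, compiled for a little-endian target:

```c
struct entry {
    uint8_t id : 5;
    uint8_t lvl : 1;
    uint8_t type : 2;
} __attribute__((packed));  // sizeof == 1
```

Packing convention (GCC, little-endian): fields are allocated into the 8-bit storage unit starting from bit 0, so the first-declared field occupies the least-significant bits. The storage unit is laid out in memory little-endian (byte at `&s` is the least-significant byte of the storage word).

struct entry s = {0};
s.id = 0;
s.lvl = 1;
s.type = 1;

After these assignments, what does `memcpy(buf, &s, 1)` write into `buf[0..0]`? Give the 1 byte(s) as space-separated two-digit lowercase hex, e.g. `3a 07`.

id:5 = 0 → 0x0 << 0 → word 0x00
lvl:1 = 1 → 0x1 << 5 → word 0x20
type:2 = 1 → 0x1 << 6 → word 0x60
word = 0x60 → little-endian bytes:
  [0]=0x60

60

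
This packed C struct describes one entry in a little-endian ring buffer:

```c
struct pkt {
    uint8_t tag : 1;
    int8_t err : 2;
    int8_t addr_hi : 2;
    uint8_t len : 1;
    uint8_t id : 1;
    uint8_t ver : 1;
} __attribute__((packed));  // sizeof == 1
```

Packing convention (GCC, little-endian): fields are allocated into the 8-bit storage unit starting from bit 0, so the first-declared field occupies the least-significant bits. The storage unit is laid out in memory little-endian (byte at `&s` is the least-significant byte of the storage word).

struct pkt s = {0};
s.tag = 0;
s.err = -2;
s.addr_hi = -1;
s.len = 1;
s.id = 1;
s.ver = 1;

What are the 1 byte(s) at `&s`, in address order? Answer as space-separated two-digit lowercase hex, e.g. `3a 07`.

fc

tag:1 = 0 → 0x0 << 0 → word 0x00
err:2 = -2 → 0x2 << 1 → word 0x04
addr_hi:2 = -1 → 0x3 << 3 → word 0x1c
len:1 = 1 → 0x1 << 5 → word 0x3c
id:1 = 1 → 0x1 << 6 → word 0x7c
ver:1 = 1 → 0x1 << 7 → word 0xfc
word = 0xfc → little-endian bytes:
  [0]=0xfc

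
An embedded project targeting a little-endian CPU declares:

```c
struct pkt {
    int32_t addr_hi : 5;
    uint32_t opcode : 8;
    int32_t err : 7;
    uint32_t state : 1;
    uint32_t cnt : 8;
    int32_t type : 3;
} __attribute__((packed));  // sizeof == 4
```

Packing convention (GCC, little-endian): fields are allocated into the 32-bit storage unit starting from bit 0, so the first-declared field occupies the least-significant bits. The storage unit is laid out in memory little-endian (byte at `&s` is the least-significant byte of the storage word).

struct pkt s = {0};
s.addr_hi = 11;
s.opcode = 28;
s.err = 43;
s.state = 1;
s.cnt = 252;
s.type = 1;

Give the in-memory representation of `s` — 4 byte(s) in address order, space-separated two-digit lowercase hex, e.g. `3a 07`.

8b 63 95 3f

[0+:5] addr_hi=11 & 0x1f = 0xb; word=0x0000000b
[5+:8] opcode=28 & 0xff = 0x1c; word=0x0000038b
[13+:7] err=43 & 0x7f = 0x2b; word=0x0005638b
[20+:1] state=1 & 0x1 = 0x1; word=0x0015638b
[21+:8] cnt=252 & 0xff = 0xfc; word=0x1f95638b
[29+:3] type=1 & 0x7 = 0x1; word=0x3f95638b
word = 0x3f95638b → little-endian bytes:
  [0]=0x8b  [1]=0x63  [2]=0x95  [3]=0x3f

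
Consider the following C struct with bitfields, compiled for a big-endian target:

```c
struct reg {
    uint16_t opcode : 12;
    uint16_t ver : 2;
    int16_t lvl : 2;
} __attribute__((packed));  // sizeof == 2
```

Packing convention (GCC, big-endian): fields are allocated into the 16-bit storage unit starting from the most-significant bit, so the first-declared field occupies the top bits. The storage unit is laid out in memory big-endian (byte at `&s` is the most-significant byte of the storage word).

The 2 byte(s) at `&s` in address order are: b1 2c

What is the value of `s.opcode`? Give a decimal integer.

2834

[0]=0xb1 [1]=0x2c (big-endian) → word 0xb12c
opcode:12 @ bit 4 → (0xb12c>>4)&0xfff = 0xb12  ←
ver:2 @ bit 2 → (0xb12c>>2)&0x3 = 0x3
lvl:2 @ bit 0 → (0xb12c>>0)&0x3 = 0x0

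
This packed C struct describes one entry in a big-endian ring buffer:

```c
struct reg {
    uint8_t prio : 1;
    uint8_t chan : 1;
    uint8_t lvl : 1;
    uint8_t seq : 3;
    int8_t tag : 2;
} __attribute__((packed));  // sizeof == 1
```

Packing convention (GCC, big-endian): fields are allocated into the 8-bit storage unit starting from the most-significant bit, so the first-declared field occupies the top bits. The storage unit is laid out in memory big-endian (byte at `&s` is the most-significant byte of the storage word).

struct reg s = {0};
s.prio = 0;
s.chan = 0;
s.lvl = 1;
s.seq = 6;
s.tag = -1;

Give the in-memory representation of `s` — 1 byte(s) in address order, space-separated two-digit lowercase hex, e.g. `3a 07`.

3b

prio (1b) val=0 bits=0x0 at bit 7: 0x00
chan (1b) val=0 bits=0x0 at bit 6: 0x00
lvl (1b) val=1 bits=0x1 at bit 5: 0x20
seq (3b) val=6 bits=0x6 at bit 2: 0x38
tag (2b) val=-1 bits=0x3 at bit 0: 0x3b
word = 0x3b → big-endian bytes:
  [0]=0x3b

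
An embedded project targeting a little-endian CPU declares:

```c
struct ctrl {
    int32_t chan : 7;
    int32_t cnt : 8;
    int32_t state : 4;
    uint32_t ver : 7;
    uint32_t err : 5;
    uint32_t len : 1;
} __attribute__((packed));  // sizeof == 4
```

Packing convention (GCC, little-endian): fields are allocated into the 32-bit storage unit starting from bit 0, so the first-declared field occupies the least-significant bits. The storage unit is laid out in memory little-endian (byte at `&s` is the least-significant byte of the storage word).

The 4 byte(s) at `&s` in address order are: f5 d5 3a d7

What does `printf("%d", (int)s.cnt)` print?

[0]=0xf5 [1]=0xd5 [2]=0x3a [3]=0xd7 (little-endian) → word 0xd73ad5f5
chan:7 @ bit 0 → (0xd73ad5f5>>0)&0x7f = 0x75
cnt:8 @ bit 7 → (0xd73ad5f5>>7)&0xff = 0xab  ←
state:4 @ bit 15 → (0xd73ad5f5>>15)&0xf = 0x5
ver:7 @ bit 19 → (0xd73ad5f5>>19)&0x7f = 0x67
err:5 @ bit 26 → (0xd73ad5f5>>26)&0x1f = 0x15
len:1 @ bit 31 → (0xd73ad5f5>>31)&0x1 = 0x1
cnt signed 8b, MSB=1: 171 - 256 = -85

-85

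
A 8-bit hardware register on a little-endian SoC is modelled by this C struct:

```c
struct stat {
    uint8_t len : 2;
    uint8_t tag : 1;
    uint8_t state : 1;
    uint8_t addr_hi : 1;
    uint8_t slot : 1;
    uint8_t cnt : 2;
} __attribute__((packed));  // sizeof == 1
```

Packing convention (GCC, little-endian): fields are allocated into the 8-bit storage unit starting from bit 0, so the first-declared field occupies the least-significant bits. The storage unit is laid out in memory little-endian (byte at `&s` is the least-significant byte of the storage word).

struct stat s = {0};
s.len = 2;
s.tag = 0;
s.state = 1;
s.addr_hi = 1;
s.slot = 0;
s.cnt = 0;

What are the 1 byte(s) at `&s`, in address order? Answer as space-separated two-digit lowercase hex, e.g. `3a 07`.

len (2b) val=2 bits=0x2 at bit 0: 0x02
tag (1b) val=0 bits=0x0 at bit 2: 0x02
state (1b) val=1 bits=0x1 at bit 3: 0x0a
addr_hi (1b) val=1 bits=0x1 at bit 4: 0x1a
slot (1b) val=0 bits=0x0 at bit 5: 0x1a
cnt (2b) val=0 bits=0x0 at bit 6: 0x1a
word = 0x1a → little-endian bytes:
  [0]=0x1a

1a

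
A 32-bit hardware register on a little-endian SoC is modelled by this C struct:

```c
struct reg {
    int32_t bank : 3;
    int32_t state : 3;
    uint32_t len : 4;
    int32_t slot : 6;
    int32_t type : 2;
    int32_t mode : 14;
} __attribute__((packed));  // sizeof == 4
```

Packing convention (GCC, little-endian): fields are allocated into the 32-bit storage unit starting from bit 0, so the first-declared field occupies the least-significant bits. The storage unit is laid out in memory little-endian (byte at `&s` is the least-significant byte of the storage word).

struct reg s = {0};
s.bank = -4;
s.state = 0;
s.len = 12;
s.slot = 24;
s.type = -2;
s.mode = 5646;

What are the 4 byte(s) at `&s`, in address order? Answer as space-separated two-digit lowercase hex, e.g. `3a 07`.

bank (3b) val=-4 bits=0x4 at bit 0: 0x00000004
state (3b) val=0 bits=0x0 at bit 3: 0x00000004
len (4b) val=12 bits=0xc at bit 6: 0x00000304
slot (6b) val=24 bits=0x18 at bit 10: 0x00006304
type (2b) val=-2 bits=0x2 at bit 16: 0x00026304
mode (14b) val=5646 bits=0x160e at bit 18: 0x583a6304
word = 0x583a6304 → little-endian bytes:
  [0]=0x04  [1]=0x63  [2]=0x3a  [3]=0x58

04 63 3a 58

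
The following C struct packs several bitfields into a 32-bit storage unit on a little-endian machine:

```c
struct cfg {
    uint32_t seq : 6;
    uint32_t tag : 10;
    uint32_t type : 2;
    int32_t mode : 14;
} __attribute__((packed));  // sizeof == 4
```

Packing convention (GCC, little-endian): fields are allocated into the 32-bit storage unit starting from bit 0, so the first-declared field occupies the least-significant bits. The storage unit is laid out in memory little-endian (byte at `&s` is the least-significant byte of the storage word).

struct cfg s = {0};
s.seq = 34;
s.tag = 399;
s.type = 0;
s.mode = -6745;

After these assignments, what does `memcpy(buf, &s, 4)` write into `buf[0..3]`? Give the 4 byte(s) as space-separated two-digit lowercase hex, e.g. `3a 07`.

seq (6b) val=34 bits=0x22 at bit 0: 0x00000022
tag (10b) val=399 bits=0x18f at bit 6: 0x000063e2
type (2b) val=0 bits=0x0 at bit 16: 0x000063e2
mode (14b) val=-6745 bits=0x25a7 at bit 18: 0x969c63e2
word = 0x969c63e2 → little-endian bytes:
  [0]=0xe2  [1]=0x63  [2]=0x9c  [3]=0x96

e2 63 9c 96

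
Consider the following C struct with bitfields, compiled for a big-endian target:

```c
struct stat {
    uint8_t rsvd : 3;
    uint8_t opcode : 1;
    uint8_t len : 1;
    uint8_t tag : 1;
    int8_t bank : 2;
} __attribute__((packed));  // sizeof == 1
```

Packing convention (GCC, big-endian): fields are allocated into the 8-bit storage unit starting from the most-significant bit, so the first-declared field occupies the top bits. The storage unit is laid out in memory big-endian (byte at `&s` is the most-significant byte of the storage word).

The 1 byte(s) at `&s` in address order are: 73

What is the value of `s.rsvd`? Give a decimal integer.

3

[0]=0x73 (big-endian) → word 0x73
rsvd:3 @ bit 5 → (0x73>>5)&0x7 = 0x3  ←
opcode:1 @ bit 4 → (0x73>>4)&0x1 = 0x1
len:1 @ bit 3 → (0x73>>3)&0x1 = 0x0
tag:1 @ bit 2 → (0x73>>2)&0x1 = 0x0
bank:2 @ bit 0 → (0x73>>0)&0x3 = 0x3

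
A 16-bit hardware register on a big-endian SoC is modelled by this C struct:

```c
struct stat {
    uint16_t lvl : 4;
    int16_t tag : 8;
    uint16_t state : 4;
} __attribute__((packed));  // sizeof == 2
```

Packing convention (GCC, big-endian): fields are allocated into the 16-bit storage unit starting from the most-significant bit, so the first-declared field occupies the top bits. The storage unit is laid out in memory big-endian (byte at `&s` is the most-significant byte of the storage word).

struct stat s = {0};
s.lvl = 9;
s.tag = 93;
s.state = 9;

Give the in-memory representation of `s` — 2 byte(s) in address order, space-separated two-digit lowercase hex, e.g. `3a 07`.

[12+:4] lvl=9 & 0xf = 0x9; word=0x9000
[4+:8] tag=93 & 0xff = 0x5d; word=0x95d0
[0+:4] state=9 & 0xf = 0x9; word=0x95d9
word = 0x95d9 → big-endian bytes:
  [0]=0x95  [1]=0xd9

95 d9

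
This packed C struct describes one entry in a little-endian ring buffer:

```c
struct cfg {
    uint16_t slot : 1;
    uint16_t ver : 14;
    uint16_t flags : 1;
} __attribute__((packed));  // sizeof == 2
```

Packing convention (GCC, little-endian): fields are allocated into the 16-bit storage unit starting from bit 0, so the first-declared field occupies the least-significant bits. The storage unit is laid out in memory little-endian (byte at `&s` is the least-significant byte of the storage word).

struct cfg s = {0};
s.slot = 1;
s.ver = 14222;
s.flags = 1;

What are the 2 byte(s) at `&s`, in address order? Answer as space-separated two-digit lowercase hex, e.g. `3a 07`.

1d ef

slot:1 = 1 → 0x1 << 0 → word 0x0001
ver:14 = 14222 → 0x378e << 1 → word 0x6f1d
flags:1 = 1 → 0x1 << 15 → word 0xef1d
word = 0xef1d → little-endian bytes:
  [0]=0x1d  [1]=0xef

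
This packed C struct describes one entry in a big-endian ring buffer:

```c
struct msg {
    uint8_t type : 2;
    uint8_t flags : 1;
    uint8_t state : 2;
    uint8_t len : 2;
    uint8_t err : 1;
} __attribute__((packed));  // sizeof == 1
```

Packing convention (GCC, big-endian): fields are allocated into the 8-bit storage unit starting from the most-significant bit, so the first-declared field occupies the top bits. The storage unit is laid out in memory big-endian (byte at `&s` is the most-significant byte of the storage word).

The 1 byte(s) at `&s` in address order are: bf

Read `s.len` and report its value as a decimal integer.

3

[0]=0xbf (big-endian) → word 0xbf
type [6+:2] = (word>>6) & 0x3 = 2
flags [5+:1] = (word>>5) & 0x1 = 1
state [3+:2] = (word>>3) & 0x3 = 3
len [1+:2] = (word>>1) & 0x3 = 3  ←
err [0+:1] = (word>>0) & 0x1 = 1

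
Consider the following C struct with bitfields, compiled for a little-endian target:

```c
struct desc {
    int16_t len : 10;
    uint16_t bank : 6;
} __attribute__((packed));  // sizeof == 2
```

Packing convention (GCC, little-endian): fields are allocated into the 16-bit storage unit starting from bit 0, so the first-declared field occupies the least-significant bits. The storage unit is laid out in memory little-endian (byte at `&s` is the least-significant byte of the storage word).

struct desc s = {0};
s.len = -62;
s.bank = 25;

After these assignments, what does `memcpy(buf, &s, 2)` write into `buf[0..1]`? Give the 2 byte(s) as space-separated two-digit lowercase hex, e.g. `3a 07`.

c2 67

len:10 = -62 → 0x3c2 << 0 → word 0x03c2
bank:6 = 25 → 0x19 << 10 → word 0x67c2
word = 0x67c2 → little-endian bytes:
  [0]=0xc2  [1]=0x67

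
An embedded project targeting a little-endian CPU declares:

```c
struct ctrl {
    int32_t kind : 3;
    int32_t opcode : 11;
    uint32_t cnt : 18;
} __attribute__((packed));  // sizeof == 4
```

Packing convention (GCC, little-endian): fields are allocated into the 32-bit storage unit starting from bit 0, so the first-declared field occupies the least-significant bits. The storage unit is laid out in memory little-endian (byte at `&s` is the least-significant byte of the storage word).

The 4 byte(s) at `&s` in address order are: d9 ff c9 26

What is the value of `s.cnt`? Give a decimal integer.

39719

[0]=0xd9 [1]=0xff [2]=0xc9 [3]=0x26 (little-endian) → word 0x26c9ffd9
kind:3 @ bit 0 → (0x26c9ffd9>>0)&0x7 = 0x1
opcode:11 @ bit 3 → (0x26c9ffd9>>3)&0x7ff = 0x7fb
cnt:18 @ bit 14 → (0x26c9ffd9>>14)&0x3ffff = 0x9b27  ←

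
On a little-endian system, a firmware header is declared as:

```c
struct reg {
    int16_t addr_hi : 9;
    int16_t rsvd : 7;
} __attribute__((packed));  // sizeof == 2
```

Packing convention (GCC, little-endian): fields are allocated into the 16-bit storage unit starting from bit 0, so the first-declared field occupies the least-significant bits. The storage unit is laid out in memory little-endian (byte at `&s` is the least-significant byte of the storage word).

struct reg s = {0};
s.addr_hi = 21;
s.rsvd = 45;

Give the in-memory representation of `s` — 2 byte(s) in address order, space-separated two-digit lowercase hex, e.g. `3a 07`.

15 5a

addr_hi (9b) val=21 bits=0x15 at bit 0: 0x0015
rsvd (7b) val=45 bits=0x2d at bit 9: 0x5a15
word = 0x5a15 → little-endian bytes:
  [0]=0x15  [1]=0x5a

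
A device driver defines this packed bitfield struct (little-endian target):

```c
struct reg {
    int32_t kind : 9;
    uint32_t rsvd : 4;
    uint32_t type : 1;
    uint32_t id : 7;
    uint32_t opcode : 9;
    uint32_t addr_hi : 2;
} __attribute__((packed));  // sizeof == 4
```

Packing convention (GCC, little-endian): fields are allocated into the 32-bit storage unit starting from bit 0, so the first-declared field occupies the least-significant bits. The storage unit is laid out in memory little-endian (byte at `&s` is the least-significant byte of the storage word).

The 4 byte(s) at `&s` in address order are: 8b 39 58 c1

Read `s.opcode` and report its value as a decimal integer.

10

[0]=0x8b [1]=0x39 [2]=0x58 [3]=0xc1 (little-endian) → word 0xc158398b
kind:9 @ bit 0 → (0xc158398b>>0)&0x1ff = 0x18b
rsvd:4 @ bit 9 → (0xc158398b>>9)&0xf = 0xc
type:1 @ bit 13 → (0xc158398b>>13)&0x1 = 0x1
id:7 @ bit 14 → (0xc158398b>>14)&0x7f = 0x60
opcode:9 @ bit 21 → (0xc158398b>>21)&0x1ff = 0xa  ←
addr_hi:2 @ bit 30 → (0xc158398b>>30)&0x3 = 0x3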